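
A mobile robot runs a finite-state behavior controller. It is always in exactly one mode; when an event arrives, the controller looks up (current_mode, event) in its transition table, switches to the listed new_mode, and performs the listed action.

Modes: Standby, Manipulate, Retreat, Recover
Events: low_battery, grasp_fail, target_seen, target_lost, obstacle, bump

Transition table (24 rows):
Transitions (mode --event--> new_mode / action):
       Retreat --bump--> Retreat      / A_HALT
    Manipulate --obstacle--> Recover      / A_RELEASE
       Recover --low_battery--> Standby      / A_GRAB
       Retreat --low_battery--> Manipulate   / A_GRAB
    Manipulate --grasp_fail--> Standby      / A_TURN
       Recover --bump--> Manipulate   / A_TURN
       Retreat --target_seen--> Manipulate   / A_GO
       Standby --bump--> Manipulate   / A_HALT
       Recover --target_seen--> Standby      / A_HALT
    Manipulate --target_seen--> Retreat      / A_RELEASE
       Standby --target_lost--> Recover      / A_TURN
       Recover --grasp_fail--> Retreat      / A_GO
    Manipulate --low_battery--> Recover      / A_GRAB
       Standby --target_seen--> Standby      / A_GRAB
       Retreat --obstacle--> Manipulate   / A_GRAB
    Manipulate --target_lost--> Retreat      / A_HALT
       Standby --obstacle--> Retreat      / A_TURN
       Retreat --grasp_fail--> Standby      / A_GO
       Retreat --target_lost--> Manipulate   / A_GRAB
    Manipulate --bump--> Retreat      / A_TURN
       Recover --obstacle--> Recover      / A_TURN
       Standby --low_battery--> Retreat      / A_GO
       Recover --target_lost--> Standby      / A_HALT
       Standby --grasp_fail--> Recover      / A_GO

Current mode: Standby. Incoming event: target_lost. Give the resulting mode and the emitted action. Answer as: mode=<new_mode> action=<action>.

current mode = Standby; filter table to that mode:
  (Standby, bump) → (Manipulate, A_HALT)
  (Standby, target_lost) → (Recover, A_TURN)  ← event matches
  (Standby, target_seen) → (Standby, A_GRAB)
  (Standby, obstacle) → (Retreat, A_TURN)
  (Standby, low_battery) → (Retreat, A_GO)
  (Standby, grasp_fail) → (Recover, A_GO)
event = target_lost selects (Recover, A_TURN)

mode=Recover action=A_TURN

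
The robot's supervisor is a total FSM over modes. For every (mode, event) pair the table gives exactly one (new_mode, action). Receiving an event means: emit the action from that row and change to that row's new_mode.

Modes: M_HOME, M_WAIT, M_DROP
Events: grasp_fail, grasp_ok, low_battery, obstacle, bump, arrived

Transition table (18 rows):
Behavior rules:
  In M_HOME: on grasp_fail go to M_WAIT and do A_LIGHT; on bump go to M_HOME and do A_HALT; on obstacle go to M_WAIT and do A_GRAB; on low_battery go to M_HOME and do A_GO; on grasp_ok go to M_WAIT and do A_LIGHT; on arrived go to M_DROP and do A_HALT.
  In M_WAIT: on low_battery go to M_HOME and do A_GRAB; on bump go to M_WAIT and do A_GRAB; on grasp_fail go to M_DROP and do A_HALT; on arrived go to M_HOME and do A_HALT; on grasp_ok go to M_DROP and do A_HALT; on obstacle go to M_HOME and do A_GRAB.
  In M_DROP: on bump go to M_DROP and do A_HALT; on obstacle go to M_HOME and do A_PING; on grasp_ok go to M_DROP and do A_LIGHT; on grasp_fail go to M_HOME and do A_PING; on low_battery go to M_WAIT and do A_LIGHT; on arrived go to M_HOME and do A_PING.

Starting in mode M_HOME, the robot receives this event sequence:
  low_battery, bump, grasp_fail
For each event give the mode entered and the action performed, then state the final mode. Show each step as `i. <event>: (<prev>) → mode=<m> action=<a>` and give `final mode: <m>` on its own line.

final mode: M_WAIT

1. low_battery: (M_HOME) → mode=M_HOME action=A_GO
2. bump: (M_HOME) → mode=M_HOME action=A_HALT
3. grasp_fail: (M_HOME) → mode=M_WAIT action=A_LIGHT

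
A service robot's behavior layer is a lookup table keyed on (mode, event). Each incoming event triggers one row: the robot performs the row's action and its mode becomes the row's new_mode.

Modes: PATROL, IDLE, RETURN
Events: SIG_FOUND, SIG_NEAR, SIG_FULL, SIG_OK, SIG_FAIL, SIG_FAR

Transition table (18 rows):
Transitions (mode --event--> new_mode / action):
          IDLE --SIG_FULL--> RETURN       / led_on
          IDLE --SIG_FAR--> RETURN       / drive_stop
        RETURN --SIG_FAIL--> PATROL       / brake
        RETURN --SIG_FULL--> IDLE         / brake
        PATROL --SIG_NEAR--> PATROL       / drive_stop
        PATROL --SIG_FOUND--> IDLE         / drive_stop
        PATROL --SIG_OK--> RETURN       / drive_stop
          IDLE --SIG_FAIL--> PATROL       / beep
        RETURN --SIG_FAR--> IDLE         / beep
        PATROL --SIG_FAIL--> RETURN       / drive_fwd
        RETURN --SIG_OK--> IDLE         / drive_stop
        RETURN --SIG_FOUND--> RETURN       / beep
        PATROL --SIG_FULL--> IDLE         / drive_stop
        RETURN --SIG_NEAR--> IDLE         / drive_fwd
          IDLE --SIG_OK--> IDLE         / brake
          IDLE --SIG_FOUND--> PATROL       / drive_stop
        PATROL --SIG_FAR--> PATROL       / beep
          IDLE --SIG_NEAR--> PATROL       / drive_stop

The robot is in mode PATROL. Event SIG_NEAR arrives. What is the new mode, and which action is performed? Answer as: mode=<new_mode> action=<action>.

mode=PATROL action=drive_stop

current mode = PATROL; filter table to that mode:
  (PATROL, SIG_NEAR) → (PATROL, drive_stop)  ← event matches
  (PATROL, SIG_FOUND) → (IDLE, drive_stop)
  (PATROL, SIG_OK) → (RETURN, drive_stop)
  (PATROL, SIG_FAIL) → (RETURN, drive_fwd)
  (PATROL, SIG_FULL) → (IDLE, drive_stop)
  (PATROL, SIG_FAR) → (PATROL, beep)
event = SIG_NEAR selects (PATROL, drive_stop)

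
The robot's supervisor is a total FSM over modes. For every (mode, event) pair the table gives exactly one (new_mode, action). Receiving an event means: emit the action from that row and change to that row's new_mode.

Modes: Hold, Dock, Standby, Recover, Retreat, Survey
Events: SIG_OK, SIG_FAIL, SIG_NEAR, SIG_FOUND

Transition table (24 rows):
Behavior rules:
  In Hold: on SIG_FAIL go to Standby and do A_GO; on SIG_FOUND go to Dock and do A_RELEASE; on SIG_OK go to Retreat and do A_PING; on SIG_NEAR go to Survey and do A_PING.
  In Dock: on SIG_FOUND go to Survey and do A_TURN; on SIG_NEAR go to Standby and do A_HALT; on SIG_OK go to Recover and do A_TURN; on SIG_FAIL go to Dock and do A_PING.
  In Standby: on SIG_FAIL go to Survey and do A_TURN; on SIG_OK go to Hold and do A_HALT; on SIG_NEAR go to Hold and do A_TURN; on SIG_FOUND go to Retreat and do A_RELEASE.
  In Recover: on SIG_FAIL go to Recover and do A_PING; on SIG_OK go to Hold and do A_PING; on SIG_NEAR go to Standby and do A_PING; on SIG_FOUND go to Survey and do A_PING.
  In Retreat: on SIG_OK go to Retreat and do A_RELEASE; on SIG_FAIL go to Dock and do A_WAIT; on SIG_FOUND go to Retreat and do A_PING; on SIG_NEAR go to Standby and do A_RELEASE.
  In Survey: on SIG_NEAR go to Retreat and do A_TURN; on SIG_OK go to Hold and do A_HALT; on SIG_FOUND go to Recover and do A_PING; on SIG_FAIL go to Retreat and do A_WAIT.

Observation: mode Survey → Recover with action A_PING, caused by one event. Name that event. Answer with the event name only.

SIG_FOUND

try SIG_OK: (Survey, SIG_OK) → (Hold, A_HALT)
try SIG_FAIL: (Survey, SIG_FAIL) → (Retreat, A_WAIT)
try SIG_NEAR: (Survey, SIG_NEAR) → (Retreat, A_TURN)
try SIG_FOUND: (Survey, SIG_FOUND) → (Recover, A_PING)  ← matches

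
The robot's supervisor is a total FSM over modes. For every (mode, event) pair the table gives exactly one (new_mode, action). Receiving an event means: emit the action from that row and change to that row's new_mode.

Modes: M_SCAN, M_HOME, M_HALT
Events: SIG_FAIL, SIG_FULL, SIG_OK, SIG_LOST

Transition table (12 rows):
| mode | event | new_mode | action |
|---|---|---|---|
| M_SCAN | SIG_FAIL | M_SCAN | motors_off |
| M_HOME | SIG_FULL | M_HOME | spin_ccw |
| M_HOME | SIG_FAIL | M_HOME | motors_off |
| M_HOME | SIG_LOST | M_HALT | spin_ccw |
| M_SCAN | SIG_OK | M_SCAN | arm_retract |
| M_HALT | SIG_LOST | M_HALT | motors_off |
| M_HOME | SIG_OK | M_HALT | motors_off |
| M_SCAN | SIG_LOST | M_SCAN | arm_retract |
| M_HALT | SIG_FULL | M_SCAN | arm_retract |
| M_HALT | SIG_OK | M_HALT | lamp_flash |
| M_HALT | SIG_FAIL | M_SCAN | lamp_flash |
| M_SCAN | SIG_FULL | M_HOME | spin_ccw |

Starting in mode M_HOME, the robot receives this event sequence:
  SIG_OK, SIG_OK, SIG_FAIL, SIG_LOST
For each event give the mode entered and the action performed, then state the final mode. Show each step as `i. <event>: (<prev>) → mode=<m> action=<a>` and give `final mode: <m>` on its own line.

1. SIG_OK: (M_HOME) → mode=M_HALT action=motors_off
2. SIG_OK: (M_HALT) → mode=M_HALT action=lamp_flash
3. SIG_FAIL: (M_HALT) → mode=M_SCAN action=lamp_flash
4. SIG_LOST: (M_SCAN) → mode=M_SCAN action=arm_retract

final mode: M_SCAN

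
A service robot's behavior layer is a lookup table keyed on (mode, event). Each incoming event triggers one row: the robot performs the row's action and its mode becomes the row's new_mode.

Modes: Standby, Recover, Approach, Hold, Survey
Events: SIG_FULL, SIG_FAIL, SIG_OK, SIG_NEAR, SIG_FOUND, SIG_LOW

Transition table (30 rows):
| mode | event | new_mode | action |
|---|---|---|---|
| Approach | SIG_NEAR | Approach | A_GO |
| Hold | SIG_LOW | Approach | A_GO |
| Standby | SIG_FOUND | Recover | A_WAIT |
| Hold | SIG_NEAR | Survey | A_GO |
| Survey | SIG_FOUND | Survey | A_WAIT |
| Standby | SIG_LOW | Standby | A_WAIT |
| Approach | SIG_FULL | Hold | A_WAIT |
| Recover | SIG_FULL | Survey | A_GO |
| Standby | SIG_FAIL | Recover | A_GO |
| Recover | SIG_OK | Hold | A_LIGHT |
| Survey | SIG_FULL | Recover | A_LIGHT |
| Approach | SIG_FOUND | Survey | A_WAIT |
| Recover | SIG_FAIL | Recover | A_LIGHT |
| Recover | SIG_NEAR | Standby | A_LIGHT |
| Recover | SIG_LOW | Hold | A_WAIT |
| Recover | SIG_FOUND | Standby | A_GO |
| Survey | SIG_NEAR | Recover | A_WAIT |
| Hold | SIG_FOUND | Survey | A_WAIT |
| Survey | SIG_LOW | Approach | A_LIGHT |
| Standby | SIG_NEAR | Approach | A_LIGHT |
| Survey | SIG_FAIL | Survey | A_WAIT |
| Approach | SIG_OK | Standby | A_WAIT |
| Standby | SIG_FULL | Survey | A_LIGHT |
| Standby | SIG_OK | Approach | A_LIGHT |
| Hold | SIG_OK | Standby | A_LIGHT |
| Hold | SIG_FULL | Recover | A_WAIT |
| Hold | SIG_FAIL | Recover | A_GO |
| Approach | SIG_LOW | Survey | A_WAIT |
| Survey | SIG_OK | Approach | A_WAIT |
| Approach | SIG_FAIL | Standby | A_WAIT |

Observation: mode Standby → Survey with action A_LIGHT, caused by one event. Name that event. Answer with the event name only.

SIG_FULL

try SIG_FULL: (Standby, SIG_FULL) → (Survey, A_LIGHT)  ← matches
try SIG_FAIL: (Standby, SIG_FAIL) → (Recover, A_GO)
try SIG_OK: (Standby, SIG_OK) → (Approach, A_LIGHT)
try SIG_NEAR: (Standby, SIG_NEAR) → (Approach, A_LIGHT)
try SIG_FOUND: (Standby, SIG_FOUND) → (Recover, A_WAIT)
try SIG_LOW: (Standby, SIG_LOW) → (Standby, A_WAIT)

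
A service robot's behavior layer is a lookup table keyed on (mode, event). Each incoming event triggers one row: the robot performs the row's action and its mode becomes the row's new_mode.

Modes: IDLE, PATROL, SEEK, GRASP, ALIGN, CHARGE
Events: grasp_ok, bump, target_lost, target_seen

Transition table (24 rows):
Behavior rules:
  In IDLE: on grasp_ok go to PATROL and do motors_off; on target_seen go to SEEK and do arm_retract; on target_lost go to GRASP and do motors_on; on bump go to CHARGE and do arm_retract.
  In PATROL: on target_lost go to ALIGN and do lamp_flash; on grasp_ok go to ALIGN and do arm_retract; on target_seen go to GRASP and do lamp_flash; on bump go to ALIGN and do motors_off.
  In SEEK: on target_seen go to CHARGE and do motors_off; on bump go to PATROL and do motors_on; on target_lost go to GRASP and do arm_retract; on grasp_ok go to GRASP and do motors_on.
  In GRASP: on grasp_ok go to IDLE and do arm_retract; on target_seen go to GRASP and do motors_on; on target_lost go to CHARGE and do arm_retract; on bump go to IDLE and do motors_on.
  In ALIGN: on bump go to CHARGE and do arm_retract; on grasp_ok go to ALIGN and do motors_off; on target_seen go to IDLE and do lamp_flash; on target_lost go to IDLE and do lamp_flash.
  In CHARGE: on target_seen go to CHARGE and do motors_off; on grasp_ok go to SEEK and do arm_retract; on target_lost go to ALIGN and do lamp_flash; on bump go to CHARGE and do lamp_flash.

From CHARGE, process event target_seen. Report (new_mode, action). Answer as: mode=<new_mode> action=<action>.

current mode = CHARGE; filter table to that mode:
  (CHARGE, target_seen) → (CHARGE, motors_off)  ← event matches
  (CHARGE, grasp_ok) → (SEEK, arm_retract)
  (CHARGE, target_lost) → (ALIGN, lamp_flash)
  (CHARGE, bump) → (CHARGE, lamp_flash)
event = target_seen selects (CHARGE, motors_off)

mode=CHARGE action=motors_off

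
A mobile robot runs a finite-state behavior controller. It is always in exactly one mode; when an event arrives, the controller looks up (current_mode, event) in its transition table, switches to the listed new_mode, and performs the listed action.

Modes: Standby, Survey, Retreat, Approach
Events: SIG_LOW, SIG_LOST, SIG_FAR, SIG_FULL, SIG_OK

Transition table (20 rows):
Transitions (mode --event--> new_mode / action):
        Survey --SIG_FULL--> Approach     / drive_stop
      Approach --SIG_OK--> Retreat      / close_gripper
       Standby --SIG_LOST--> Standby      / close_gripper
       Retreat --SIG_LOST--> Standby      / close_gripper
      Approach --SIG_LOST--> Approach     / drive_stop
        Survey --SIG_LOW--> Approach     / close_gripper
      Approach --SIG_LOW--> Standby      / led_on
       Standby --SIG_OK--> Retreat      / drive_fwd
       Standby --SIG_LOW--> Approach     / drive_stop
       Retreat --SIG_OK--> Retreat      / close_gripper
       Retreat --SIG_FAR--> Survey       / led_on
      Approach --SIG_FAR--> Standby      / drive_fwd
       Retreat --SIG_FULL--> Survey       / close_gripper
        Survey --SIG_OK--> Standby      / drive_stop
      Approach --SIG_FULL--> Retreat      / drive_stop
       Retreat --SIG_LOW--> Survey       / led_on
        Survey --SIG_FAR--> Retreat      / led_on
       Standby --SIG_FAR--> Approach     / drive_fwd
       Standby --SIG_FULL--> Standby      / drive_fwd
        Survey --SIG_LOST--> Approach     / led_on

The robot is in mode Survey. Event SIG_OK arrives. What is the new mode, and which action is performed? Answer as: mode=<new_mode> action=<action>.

mode=Standby action=drive_stop

current mode = Survey; filter table to that mode:
  (Survey, SIG_FULL) → (Approach, drive_stop)
  (Survey, SIG_LOW) → (Approach, close_gripper)
  (Survey, SIG_OK) → (Standby, drive_stop)  ← event matches
  (Survey, SIG_FAR) → (Retreat, led_on)
  (Survey, SIG_LOST) → (Approach, led_on)
event = SIG_OK selects (Standby, drive_stop)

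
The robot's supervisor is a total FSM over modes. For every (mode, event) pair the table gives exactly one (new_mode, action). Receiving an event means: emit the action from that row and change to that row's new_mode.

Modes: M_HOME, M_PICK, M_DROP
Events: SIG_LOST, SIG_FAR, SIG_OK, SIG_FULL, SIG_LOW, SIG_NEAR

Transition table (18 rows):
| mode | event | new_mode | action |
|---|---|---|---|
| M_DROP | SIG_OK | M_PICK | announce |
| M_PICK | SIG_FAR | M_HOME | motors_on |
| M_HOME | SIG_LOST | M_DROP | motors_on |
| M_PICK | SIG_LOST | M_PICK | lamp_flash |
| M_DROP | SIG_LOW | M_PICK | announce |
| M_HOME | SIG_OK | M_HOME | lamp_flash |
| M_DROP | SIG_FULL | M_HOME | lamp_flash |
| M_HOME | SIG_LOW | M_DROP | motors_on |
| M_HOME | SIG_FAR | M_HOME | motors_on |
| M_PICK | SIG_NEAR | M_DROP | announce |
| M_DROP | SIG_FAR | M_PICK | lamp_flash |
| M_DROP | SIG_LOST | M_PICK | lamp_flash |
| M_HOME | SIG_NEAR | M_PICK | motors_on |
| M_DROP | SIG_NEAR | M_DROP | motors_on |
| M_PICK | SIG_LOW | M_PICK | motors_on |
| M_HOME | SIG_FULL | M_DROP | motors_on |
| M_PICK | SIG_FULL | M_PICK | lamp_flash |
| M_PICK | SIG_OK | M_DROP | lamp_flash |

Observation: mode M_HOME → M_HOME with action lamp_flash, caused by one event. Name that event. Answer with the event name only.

try SIG_LOST: (M_HOME, SIG_LOST) → (M_DROP, motors_on)
try SIG_FAR: (M_HOME, SIG_FAR) → (M_HOME, motors_on)
try SIG_OK: (M_HOME, SIG_OK) → (M_HOME, lamp_flash)  ← matches
try SIG_FULL: (M_HOME, SIG_FULL) → (M_DROP, motors_on)
try SIG_LOW: (M_HOME, SIG_LOW) → (M_DROP, motors_on)
try SIG_NEAR: (M_HOME, SIG_NEAR) → (M_PICK, motors_on)

SIG_OK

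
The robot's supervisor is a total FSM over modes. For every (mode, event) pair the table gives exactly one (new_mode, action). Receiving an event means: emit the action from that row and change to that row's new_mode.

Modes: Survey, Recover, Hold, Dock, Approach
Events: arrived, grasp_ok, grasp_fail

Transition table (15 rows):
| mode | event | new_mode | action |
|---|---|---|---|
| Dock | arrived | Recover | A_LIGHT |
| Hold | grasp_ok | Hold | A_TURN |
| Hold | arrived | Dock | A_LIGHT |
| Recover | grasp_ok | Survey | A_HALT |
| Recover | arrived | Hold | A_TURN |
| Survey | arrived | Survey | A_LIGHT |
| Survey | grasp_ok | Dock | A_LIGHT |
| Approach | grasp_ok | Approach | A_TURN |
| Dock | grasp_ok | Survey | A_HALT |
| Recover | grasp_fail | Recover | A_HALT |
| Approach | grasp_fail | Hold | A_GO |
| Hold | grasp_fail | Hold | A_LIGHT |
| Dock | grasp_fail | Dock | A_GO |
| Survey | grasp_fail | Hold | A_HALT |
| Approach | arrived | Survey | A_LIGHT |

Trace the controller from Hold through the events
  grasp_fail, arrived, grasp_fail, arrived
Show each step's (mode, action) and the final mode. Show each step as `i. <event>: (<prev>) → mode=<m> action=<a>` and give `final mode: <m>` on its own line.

final mode: Recover

1. grasp_fail: (Hold) → mode=Hold action=A_LIGHT
2. arrived: (Hold) → mode=Dock action=A_LIGHT
3. grasp_fail: (Dock) → mode=Dock action=A_GO
4. arrived: (Dock) → mode=Recover action=A_LIGHT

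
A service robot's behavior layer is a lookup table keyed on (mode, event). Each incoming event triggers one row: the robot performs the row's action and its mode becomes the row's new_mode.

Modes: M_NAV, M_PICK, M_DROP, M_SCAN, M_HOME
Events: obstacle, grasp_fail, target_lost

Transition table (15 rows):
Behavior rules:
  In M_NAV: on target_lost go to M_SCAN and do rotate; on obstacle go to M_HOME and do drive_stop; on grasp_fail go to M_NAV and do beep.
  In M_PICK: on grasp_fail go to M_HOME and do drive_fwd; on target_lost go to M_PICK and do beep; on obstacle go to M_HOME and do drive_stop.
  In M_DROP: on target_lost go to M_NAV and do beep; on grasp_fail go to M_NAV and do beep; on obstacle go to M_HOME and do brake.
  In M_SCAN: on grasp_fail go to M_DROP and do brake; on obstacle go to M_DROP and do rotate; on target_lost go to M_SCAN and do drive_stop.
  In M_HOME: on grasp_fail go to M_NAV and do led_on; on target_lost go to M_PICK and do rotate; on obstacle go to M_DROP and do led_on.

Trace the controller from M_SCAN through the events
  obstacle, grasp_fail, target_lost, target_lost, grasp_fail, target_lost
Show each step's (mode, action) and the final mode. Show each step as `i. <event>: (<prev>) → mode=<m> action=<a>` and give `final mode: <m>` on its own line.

1. obstacle: (M_SCAN) → mode=M_DROP action=rotate
2. grasp_fail: (M_DROP) → mode=M_NAV action=beep
3. target_lost: (M_NAV) → mode=M_SCAN action=rotate
4. target_lost: (M_SCAN) → mode=M_SCAN action=drive_stop
5. grasp_fail: (M_SCAN) → mode=M_DROP action=brake
6. target_lost: (M_DROP) → mode=M_NAV action=beep

final mode: M_NAV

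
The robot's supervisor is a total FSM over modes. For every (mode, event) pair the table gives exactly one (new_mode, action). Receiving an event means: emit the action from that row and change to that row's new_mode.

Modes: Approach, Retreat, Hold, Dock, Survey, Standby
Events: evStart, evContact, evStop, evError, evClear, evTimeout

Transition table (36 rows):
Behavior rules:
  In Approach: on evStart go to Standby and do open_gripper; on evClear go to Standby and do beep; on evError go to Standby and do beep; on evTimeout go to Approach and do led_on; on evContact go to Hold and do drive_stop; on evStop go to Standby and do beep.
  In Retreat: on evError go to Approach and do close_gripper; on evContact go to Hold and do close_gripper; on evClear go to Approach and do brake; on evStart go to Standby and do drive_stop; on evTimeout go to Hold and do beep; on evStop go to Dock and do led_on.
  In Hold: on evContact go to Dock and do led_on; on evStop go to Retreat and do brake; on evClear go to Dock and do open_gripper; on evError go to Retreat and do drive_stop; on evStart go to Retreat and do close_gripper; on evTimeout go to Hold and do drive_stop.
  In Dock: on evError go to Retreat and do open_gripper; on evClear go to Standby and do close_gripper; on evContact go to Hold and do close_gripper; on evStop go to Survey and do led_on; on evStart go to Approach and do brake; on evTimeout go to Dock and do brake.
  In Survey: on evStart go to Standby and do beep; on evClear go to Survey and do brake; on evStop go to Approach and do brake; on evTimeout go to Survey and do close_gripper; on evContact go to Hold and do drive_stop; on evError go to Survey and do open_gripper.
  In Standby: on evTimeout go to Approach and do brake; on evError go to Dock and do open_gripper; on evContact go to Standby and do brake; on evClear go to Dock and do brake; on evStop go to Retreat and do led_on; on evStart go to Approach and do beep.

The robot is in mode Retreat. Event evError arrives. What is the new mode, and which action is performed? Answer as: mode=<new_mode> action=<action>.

current mode = Retreat; filter table to that mode:
  (Retreat, evError) → (Approach, close_gripper)  ← event matches
  (Retreat, evContact) → (Hold, close_gripper)
  (Retreat, evClear) → (Approach, brake)
  (Retreat, evStart) → (Standby, drive_stop)
  (Retreat, evTimeout) → (Hold, beep)
  (Retreat, evStop) → (Dock, led_on)
event = evError selects (Approach, close_gripper)

mode=Approach action=close_gripper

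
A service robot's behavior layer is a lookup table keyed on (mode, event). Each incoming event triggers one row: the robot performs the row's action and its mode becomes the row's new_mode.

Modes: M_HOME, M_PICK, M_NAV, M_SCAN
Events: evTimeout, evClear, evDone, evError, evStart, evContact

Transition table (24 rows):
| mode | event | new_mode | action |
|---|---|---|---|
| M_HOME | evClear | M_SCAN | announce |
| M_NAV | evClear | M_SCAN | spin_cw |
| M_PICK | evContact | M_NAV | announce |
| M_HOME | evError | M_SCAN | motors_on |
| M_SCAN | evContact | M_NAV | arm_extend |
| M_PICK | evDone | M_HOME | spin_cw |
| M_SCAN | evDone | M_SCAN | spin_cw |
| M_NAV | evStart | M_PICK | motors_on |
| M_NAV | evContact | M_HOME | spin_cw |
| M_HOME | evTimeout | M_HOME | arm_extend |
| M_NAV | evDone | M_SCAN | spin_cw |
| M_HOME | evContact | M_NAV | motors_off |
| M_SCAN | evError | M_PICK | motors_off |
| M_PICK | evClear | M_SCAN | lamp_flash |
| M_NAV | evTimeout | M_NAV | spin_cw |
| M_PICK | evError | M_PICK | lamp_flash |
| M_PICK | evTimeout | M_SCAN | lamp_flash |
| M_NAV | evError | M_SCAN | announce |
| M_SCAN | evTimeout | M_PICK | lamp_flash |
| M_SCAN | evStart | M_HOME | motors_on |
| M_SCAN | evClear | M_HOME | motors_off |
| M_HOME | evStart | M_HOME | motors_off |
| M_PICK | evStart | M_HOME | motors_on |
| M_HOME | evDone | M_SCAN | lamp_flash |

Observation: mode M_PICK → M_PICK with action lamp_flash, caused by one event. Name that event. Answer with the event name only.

try evTimeout: (M_PICK, evTimeout) → (M_SCAN, lamp_flash)
try evClear: (M_PICK, evClear) → (M_SCAN, lamp_flash)
try evDone: (M_PICK, evDone) → (M_HOME, spin_cw)
try evError: (M_PICK, evError) → (M_PICK, lamp_flash)  ← matches
try evStart: (M_PICK, evStart) → (M_HOME, motors_on)
try evContact: (M_PICK, evContact) → (M_NAV, announce)

evError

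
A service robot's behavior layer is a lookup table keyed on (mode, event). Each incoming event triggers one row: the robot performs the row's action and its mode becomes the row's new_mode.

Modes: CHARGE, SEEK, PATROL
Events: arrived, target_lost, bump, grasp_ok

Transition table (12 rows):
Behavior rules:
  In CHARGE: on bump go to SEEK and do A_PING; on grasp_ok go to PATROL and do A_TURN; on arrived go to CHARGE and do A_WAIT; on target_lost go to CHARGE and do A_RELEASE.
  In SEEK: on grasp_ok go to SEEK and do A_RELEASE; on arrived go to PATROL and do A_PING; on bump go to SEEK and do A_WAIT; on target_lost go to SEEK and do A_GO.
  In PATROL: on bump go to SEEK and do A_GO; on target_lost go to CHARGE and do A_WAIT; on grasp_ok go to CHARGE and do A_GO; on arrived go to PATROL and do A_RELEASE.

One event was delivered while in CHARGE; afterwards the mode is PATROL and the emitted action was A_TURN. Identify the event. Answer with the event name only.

try arrived: (CHARGE, arrived) → (CHARGE, A_WAIT)
try target_lost: (CHARGE, target_lost) → (CHARGE, A_RELEASE)
try bump: (CHARGE, bump) → (SEEK, A_PING)
try grasp_ok: (CHARGE, grasp_ok) → (PATROL, A_TURN)  ← matches

grasp_ok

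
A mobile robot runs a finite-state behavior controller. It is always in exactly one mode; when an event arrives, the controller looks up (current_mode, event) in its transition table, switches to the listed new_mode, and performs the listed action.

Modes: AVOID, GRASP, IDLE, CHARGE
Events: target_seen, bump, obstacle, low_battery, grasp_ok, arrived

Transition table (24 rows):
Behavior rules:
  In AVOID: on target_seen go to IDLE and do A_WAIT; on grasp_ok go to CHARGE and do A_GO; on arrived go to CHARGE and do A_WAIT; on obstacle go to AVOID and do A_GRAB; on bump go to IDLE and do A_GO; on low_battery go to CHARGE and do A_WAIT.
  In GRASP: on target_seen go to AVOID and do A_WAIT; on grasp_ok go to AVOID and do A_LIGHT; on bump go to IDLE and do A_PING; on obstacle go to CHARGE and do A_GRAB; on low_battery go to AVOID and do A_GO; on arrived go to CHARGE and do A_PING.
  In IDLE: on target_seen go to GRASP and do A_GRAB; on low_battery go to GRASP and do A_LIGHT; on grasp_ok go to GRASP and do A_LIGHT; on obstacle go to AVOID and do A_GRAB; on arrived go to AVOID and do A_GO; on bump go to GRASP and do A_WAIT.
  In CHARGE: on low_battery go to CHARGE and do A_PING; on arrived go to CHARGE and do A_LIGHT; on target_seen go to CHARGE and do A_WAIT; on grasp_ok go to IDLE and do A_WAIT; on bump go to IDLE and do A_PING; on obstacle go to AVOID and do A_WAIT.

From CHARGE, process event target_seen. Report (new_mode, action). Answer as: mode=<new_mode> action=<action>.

mode=CHARGE action=A_WAIT

current mode = CHARGE; filter table to that mode:
  (CHARGE, low_battery) → (CHARGE, A_PING)
  (CHARGE, arrived) → (CHARGE, A_LIGHT)
  (CHARGE, target_seen) → (CHARGE, A_WAIT)  ← event matches
  (CHARGE, grasp_ok) → (IDLE, A_WAIT)
  (CHARGE, bump) → (IDLE, A_PING)
  (CHARGE, obstacle) → (AVOID, A_WAIT)
event = target_seen selects (CHARGE, A_WAIT)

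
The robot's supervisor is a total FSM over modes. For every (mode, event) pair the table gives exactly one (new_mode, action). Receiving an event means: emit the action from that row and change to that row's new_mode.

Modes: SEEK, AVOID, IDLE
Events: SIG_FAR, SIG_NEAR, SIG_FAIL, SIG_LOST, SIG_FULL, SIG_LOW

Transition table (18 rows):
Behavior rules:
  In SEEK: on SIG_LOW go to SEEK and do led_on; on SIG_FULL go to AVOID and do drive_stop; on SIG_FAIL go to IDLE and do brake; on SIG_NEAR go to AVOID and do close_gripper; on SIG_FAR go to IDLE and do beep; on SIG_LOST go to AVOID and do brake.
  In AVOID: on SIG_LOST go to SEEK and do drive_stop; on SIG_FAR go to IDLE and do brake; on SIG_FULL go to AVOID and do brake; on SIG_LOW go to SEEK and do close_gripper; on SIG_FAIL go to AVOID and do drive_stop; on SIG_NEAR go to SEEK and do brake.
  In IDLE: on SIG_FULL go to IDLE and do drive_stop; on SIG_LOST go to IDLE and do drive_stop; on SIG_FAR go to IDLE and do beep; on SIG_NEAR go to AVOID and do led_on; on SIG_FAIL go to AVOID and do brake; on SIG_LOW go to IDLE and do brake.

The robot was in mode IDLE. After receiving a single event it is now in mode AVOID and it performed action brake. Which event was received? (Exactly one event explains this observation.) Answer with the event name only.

SIG_FAIL

try SIG_FAR: (IDLE, SIG_FAR) → (IDLE, beep)
try SIG_NEAR: (IDLE, SIG_NEAR) → (AVOID, led_on)
try SIG_FAIL: (IDLE, SIG_FAIL) → (AVOID, brake)  ← matches
try SIG_LOST: (IDLE, SIG_LOST) → (IDLE, drive_stop)
try SIG_FULL: (IDLE, SIG_FULL) → (IDLE, drive_stop)
try SIG_LOW: (IDLE, SIG_LOW) → (IDLE, brake)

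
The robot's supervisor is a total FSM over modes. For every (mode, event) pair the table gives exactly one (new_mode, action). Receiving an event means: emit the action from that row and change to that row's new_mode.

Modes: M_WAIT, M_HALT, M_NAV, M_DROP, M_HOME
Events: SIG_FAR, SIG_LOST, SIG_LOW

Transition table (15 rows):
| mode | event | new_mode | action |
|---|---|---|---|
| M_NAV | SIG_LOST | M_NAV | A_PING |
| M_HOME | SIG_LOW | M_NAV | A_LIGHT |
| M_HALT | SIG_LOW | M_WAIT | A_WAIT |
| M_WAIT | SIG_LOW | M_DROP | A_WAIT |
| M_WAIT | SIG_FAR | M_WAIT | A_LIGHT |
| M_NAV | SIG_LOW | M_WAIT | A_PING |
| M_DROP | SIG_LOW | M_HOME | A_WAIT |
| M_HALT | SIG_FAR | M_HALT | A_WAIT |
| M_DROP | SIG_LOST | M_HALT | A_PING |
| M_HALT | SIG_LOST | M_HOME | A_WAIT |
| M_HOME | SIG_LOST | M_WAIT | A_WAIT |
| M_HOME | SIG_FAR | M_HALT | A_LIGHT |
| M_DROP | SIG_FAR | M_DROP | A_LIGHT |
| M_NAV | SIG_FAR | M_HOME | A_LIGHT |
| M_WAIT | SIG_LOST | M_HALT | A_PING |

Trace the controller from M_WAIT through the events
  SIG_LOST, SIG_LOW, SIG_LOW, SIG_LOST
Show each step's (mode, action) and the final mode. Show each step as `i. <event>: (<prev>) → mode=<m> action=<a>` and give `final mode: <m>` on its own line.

1. SIG_LOST: (M_WAIT) → mode=M_HALT action=A_PING
2. SIG_LOW: (M_HALT) → mode=M_WAIT action=A_WAIT
3. SIG_LOW: (M_WAIT) → mode=M_DROP action=A_WAIT
4. SIG_LOST: (M_DROP) → mode=M_HALT action=A_PING

final mode: M_HALT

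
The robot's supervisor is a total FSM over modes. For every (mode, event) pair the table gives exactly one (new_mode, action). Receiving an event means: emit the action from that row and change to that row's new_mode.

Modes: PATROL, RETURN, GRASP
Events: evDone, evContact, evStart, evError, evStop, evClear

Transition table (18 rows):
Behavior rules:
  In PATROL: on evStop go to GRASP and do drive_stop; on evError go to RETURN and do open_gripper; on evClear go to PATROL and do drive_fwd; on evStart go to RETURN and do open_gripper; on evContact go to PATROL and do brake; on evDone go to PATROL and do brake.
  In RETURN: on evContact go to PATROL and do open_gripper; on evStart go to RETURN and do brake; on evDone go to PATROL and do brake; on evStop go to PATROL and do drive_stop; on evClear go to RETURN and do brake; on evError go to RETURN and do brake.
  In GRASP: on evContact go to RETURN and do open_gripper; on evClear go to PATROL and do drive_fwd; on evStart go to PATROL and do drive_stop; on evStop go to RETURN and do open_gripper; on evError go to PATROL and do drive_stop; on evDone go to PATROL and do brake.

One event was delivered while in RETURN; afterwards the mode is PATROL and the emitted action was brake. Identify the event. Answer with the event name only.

try evDone: (RETURN, evDone) → (PATROL, brake)  ← matches
try evContact: (RETURN, evContact) → (PATROL, open_gripper)
try evStart: (RETURN, evStart) → (RETURN, brake)
try evError: (RETURN, evError) → (RETURN, brake)
try evStop: (RETURN, evStop) → (PATROL, drive_stop)
try evClear: (RETURN, evClear) → (RETURN, brake)

evDone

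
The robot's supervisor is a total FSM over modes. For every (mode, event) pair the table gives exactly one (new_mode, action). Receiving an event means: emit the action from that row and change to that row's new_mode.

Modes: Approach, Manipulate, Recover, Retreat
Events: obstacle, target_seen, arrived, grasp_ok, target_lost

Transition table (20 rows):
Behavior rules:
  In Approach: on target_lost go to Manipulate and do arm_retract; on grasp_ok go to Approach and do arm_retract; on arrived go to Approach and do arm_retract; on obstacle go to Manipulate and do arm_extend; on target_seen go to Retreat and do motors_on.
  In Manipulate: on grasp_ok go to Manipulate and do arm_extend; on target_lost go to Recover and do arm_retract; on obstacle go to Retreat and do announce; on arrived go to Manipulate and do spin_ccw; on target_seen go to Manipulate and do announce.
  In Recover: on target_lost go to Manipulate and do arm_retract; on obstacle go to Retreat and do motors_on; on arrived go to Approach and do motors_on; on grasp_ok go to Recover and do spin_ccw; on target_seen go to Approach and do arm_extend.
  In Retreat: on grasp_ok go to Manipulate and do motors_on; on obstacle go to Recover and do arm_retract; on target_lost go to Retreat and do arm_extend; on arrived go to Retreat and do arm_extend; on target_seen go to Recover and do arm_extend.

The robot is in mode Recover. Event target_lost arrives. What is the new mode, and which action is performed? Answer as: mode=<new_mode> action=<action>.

mode=Manipulate action=arm_retract

current mode = Recover; filter table to that mode:
  (Recover, target_lost) → (Manipulate, arm_retract)  ← event matches
  (Recover, obstacle) → (Retreat, motors_on)
  (Recover, arrived) → (Approach, motors_on)
  (Recover, grasp_ok) → (Recover, spin_ccw)
  (Recover, target_seen) → (Approach, arm_extend)
event = target_lost selects (Manipulate, arm_retract)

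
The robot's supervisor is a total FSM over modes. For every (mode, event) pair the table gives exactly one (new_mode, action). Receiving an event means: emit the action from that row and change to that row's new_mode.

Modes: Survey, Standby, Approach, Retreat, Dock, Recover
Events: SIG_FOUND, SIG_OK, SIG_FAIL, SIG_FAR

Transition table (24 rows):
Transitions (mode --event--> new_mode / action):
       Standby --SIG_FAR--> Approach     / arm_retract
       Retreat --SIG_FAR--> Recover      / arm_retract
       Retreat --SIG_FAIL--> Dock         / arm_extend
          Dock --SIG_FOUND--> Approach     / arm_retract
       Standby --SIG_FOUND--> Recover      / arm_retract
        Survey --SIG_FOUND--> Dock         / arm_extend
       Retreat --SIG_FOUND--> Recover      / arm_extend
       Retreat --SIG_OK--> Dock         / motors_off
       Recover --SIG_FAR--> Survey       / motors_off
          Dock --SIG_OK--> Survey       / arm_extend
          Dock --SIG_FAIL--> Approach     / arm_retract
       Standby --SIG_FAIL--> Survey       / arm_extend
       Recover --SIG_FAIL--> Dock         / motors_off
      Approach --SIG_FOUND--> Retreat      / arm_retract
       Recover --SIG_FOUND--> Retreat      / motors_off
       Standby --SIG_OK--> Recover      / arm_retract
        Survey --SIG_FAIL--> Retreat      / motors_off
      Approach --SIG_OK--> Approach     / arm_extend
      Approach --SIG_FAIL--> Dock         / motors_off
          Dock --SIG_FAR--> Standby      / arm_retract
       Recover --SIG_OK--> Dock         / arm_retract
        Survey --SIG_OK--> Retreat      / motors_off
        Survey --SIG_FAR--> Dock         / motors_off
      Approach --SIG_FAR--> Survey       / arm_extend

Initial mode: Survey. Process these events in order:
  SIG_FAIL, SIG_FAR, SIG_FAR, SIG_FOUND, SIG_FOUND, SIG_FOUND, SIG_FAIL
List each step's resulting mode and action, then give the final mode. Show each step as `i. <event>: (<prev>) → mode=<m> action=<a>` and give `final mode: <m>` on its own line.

1. SIG_FAIL: (Survey) → mode=Retreat action=motors_off
2. SIG_FAR: (Retreat) → mode=Recover action=arm_retract
3. SIG_FAR: (Recover) → mode=Survey action=motors_off
4. SIG_FOUND: (Survey) → mode=Dock action=arm_extend
5. SIG_FOUND: (Dock) → mode=Approach action=arm_retract
6. SIG_FOUND: (Approach) → mode=Retreat action=arm_retract
7. SIG_FAIL: (Retreat) → mode=Dock action=arm_extend

final mode: Dock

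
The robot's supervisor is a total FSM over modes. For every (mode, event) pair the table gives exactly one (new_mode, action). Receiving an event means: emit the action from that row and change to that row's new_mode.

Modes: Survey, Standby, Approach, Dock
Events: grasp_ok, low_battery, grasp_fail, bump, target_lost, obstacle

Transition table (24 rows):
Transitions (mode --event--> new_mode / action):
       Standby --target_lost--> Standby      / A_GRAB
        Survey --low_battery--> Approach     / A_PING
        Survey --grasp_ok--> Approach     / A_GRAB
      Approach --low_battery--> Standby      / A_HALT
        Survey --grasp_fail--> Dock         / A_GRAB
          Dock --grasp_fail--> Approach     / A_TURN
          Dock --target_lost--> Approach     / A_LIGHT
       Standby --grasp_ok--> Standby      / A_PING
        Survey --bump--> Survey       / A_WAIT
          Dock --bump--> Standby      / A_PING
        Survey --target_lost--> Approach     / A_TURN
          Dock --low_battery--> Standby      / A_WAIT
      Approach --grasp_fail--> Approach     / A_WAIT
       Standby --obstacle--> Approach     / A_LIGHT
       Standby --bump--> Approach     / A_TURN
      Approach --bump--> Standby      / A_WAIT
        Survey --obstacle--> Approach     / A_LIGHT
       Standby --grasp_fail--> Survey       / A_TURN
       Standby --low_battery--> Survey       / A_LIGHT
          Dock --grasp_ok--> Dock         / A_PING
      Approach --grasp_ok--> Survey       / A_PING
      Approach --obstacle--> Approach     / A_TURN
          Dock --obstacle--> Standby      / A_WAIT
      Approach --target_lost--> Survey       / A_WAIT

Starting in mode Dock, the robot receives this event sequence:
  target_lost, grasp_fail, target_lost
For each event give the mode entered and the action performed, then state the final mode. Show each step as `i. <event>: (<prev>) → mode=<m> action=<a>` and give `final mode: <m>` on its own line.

final mode: Survey

1. target_lost: (Dock) → mode=Approach action=A_LIGHT
2. grasp_fail: (Approach) → mode=Approach action=A_WAIT
3. target_lost: (Approach) → mode=Survey action=A_WAIT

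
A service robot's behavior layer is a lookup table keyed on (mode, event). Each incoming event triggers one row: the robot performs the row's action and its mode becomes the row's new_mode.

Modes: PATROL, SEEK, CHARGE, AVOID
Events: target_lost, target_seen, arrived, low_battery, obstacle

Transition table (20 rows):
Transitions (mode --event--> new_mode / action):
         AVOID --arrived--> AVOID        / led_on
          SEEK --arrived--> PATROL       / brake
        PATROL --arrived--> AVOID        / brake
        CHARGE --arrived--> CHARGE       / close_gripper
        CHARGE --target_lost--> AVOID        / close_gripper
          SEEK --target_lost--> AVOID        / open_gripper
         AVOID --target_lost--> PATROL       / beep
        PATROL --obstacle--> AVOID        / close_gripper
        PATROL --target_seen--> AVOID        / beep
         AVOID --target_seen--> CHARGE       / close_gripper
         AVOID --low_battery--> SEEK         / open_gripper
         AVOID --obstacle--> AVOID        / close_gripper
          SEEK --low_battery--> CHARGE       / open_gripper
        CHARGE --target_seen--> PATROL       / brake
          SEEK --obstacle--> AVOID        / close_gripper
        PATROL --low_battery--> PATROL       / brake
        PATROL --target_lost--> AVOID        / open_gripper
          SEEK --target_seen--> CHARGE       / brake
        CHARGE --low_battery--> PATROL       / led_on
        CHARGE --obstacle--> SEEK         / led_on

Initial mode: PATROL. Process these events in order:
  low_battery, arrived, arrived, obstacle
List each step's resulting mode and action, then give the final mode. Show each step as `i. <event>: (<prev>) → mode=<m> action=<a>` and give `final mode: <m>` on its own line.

1. low_battery: (PATROL) → mode=PATROL action=brake
2. arrived: (PATROL) → mode=AVOID action=brake
3. arrived: (AVOID) → mode=AVOID action=led_on
4. obstacle: (AVOID) → mode=AVOID action=close_gripper

final mode: AVOID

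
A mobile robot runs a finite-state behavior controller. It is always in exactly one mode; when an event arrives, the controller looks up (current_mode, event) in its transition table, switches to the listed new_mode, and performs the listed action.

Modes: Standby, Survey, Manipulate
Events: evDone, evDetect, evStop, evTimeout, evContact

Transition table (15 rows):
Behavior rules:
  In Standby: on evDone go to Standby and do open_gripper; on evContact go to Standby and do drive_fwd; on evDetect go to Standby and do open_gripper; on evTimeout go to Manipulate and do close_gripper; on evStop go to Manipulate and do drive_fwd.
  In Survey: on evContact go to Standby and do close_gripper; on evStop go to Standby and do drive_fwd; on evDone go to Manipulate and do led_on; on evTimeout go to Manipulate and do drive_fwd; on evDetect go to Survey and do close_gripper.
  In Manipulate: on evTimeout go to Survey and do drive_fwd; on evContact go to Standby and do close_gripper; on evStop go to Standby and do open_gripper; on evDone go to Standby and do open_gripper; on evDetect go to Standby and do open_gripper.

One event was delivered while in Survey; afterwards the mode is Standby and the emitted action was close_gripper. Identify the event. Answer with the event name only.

evContact

try evDone: (Survey, evDone) → (Manipulate, led_on)
try evDetect: (Survey, evDetect) → (Survey, close_gripper)
try evStop: (Survey, evStop) → (Standby, drive_fwd)
try evTimeout: (Survey, evTimeout) → (Manipulate, drive_fwd)
try evContact: (Survey, evContact) → (Standby, close_gripper)  ← matches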